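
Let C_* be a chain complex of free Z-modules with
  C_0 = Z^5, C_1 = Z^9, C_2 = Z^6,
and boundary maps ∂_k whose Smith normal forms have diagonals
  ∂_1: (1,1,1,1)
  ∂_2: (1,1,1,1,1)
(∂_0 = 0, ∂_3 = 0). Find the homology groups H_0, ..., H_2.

H_0 ≅ Z,  H_1 = 0,  H_2 ≅ Z.

H_0: b_0 = 5 − 0 − 4 = 1; torsion from ∂_1 factors > 1: none. So H_0 ≅ Z.
H_1: b_1 = 9 − 4 − 5 = 0; torsion from ∂_2 factors > 1: none. So H_1 ≅ 0.
H_2: b_2 = 6 − 5 − 0 = 1; torsion from ∂_3 factors > 1: none. So H_2 ≅ Z.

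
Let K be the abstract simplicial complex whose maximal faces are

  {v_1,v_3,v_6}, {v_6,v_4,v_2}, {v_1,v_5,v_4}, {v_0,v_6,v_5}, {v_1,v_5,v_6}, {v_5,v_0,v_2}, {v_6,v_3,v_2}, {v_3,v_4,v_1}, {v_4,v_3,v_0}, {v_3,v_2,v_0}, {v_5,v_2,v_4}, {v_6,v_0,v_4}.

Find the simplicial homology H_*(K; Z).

H_0 = Z,  H_1 = Z/2,  H_2 = 0.

We work with the vertex ordering v_0 < v_1 < v_2 < v_3 < v_4 < v_5 < v_6. The simplices of K, each written with vertices in increasing order, are:

  0-simplices (7): [v_0], [v_1], [v_2], [v_3], [v_4], [v_5], [v_6]
  1-simplices (18): (18 of them)
  2-simplices (12): (12 of them)

so the chain groups are C_0 ≅ Z^7, C_1 ≅ Z^18, C_2 ≅ Z^12.

∂_1: C_1 → C_0 is given by ∂[p,q] = [q] − [p].
As a 7×18 matrix over Z this has rank 6, with invariant factors (1,1,1,1,1,1).

∂_2: C_2 → C_1 maps a triangle to the signed sum of its edges. For instance
  ∂[v_1,v_5,v_6] = [v_5,v_6] − [v_1,v_6] + [v_1,v_5],
  ∂[v_0,v_5,v_6] = [v_5,v_6] − [v_0,v_6] + [v_0,v_5].
This gives a 18×12 integer matrix of rank 12; reducing to Smith normal form yields diagonal entries (1,1,1,1,1,1,1,1,1,1,1,2).

Now H_k = ker ∂_k / im ∂_{k+1}, so:

  H_0: rank C_0 − rank ∂_1 = 7 − 6 = 1, and the invariant factors of ∂_1 are all 1, so H_0 = Z.
  H_1: rank ker ∂_1 − rank ∂_2 = (18 − 6) − 12 = 0, and ∂_2 has invariant factor 2 > 1, so H_1 = Z/2.
  H_2: rank ker ∂_2 − rank ∂_3 = (12 − 12) − 0 = 0, and there is no ∂_3, so H_2 = 0.

As a check, the Euler characteristic is 7 − 18 + 12 = 1, which agrees with 1 − 0 + 0 = 1.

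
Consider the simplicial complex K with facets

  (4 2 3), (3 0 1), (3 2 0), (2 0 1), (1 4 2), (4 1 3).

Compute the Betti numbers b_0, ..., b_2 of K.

b_0 = 1, b_1 = 0, b_2 = 1.

Take the total order 0 < 1 < 2 < 3 < 4 on the vertex set. Then K (dimension 2) consists of the simplices:

  0-simplices (5): [0], [1], [2], [3], [4]
  1-simplices (9): [0,1], [0,2], [0,3], [1,2], [1,3], [1,4], [2,3], [2,4], [3,4]
  2-simplices (6): [0,1,2], [0,1,3], [0,2,3], [1,2,4], [1,3,4], [2,3,4]

Hence C_0 ≅ Z^5, C_1 ≅ Z^9, C_2 ≅ Z^6.

The boundary map ∂_1: C_1 → C_0 sends each edge [p,q] (with p < q) to q − p.
The 5×9 boundary matrix has rank 4 and Smith normal form diag(1,1,1,1).

∂_2: C_2 → C_1 maps a triangle to the signed sum of its edges. For instance
  ∂[0,2,3] = [2,3] − [0,3] + [0,2],
  ∂[1,3,4] = [3,4] − [1,4] + [1,3].
As a 9×6 matrix over Z this has rank 5, with invariant factors (1,1,1,1,1).

Reading off H_k = ker ∂_k / im ∂_{k+1}:

  H_0: rank C_0 − rank ∂_1 = 5 − 4 = 1, and the invariant factors of ∂_1 are all 1, so H_0 ≅ Z.
  H_1: rank ker ∂_1 − rank ∂_2 = (9 − 4) − 5 = 0, and the invariant factors of ∂_2 are all 1, so H_1 ≅ 0.
  H_2: rank ker ∂_2 − rank ∂_3 = (6 − 5) − 0 = 1, and there is no ∂_3, so H_2 ≅ Z.

(K is a triangulation of the 2-sphere S^2.)

Hence the Betti numbers are b_0 = 1, b_1 = 0, b_2 = 1.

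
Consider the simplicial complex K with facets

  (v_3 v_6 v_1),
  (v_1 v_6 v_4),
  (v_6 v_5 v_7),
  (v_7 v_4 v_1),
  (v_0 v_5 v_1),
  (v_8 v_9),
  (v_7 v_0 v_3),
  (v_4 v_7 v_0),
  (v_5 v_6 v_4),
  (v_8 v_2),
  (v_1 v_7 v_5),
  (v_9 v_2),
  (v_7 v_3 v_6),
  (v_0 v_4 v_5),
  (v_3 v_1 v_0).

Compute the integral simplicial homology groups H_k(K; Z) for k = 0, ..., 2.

Take the total order v_0 < v_1 < v_2 < v_3 < v_4 < v_5 < v_6 < v_7 < v_8 < v_9 on the vertex set. Then K (dimension 2) consists of the simplices:

  0-simplices (10): [v_0], [v_1], [v_2], [v_3], [v_4], [v_5], [v_6], [v_7], [v_8], [v_9]
  1-simplices (21): (21 of them)
  2-simplices (12): (12 of them)

so the chain groups are C_0 ≅ Z^10, C_1 ≅ Z^21, C_2 ≅ Z^12.

Boundary ∂_1: C_1 → C_0 maps an edge to its endpoints' difference, ∂[p,q] = q − p.
The resulting 10×21 matrix has rank 8, and its Smith normal form has invariant factors (1,1,1,1,1,1,1,1).

Boundary ∂_2: C_2 → C_1 acts by ∂[p,q,r] = [q,r] − [p,r] + [p,q]. For instance
  ∂[v_1,v_5,v_7] = [v_5,v_7] − [v_1,v_7] + [v_1,v_5],
  ∂[v_1,v_4,v_6] = [v_4,v_6] − [v_1,v_6] + [v_1,v_4].
As a 21×12 matrix over Z this has rank 12, with invariant factors (1,1,1,1,1,1,1,1,1,1,1,2).

Computing H_k = (kernel of ∂_k) / (image of ∂_{k+1}):

  H_0: rank C_0 − rank ∂_1 = 10 − 8 = 2, and the invariant factors of ∂_1 are all 1, so H_0 ≅ Z^2.
  H_1: rank ker ∂_1 − rank ∂_2 = (21 − 8) − 12 = 1, and ∂_2 has invariant factor 2 > 1, so H_1 ≅ Z ⊕ Z_2.
  H_2: rank ker ∂_2 − rank ∂_3 = (12 − 12) − 0 = 0, and there is no ∂_3, so H_2 ≅ 0.

(K is a triangulation of the disjoint union of the real projective plane RP^2 and the circle S^1.)

H_0 = Z^2,  H_1 = Z ⊕ Z_2,  H_2 = 0.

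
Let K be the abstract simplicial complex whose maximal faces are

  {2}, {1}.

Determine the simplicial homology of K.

H_0 = Z^2.

Order the vertices as 1 < 2. Listing each simplex with vertices in this order, K has dimension 0 with simplices:

  0-simplices (2): [1], [2]

giving chain groups C_0 ≅ Z^2.

Computing H_k = (kernel of ∂_k) / (image of ∂_{k+1}):

  H_0: rank C_0 − rank ∂_1 = 2 − 0 = 2, and there is no ∂_1, so H_0 = Z^2.

(K is a triangulation of a set of 2 points.)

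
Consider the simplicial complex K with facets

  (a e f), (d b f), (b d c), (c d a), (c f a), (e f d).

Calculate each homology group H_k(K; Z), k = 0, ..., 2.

Fix the vertex order a < b < c < d < e < f and write every simplex with vertices in increasing order. Then dim K = 2 and the simplices of K are:

  0-simplices (6): a, b, c, d, e, f
  1-simplices (12): ac, ad, ae, af, bc, bd, bf, cd, cf, de, df, ef
  2-simplices (6): acd, acf, aef, bcd, bdf, def

giving chain groups C_0 ≅ Z^6, C_1 ≅ Z^12, C_2 ≅ Z^6.

∂_1: C_1 → C_0 is given by ∂[p,q] = [q] − [p].
This gives a 6×12 integer matrix of rank 5; reducing to Smith normal form yields diagonal entries (1,1,1,1,1).

The boundary map ∂_2: C_2 → C_1 sends each 2-simplex [p,q,r] to [q,r] − [p,r] + [p,q]. For instance
  ∂aef = ef − af + ae,
  ∂bdf = df − bf + bd.
As a 12×6 matrix over Z this has rank 6, with invariant factors (1,1,1,1,1,1).

Reading off H_k = ker ∂_k / im ∂_{k+1}:

  H_0: rank C_0 − rank ∂_1 = 6 − 5 = 1, and the invariant factors of ∂_1 are all 1, so H_0 ≅ Z.
  H_1: rank ker ∂_1 − rank ∂_2 = (12 − 5) − 6 = 1, and the invariant factors of ∂_2 are all 1, so H_1 ≅ Z.
  H_2: rank ker ∂_2 − rank ∂_3 = (6 − 6) − 0 = 0, and there is no ∂_3, so H_2 ≅ 0.

H_0 = Z,  H_1 = Z,  H_2 = 0.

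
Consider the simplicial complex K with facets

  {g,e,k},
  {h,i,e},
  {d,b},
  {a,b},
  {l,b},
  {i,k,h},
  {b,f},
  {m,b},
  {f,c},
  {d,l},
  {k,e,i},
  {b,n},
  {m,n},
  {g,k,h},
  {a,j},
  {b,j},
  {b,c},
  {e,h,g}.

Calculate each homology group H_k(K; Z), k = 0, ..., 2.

H_0 = Z^2,  H_1 = Z^4,  H_2 = Z.

Order the vertices as a < b < c < d < e < f < g < h < i < j < k < l < m < n. Listing each simplex with vertices in this order, K has dimension 2 with simplices:

  0-simplices (14): a, b, c, d, e, f, g, h, i, j, k, l, m, n
  1-simplices (21): ab, aj, bc, bd, bf, bj, bl, bm, bn, cf, dl, eg, eh, ei, ek, gh, gk, hi, hk, ik, mn
  2-simplices (6): egh, egk, ehi, eik, ghk, hik

Hence C_0 ≅ Z^14, C_1 ≅ Z^21, C_2 ≅ Z^6.

The boundary map ∂_1: C_1 → C_0 sends each edge [p,q] (with p < q) to q − p. For instance
  ∂bf = f − b.
The resulting 14×21 matrix has rank 12, and its Smith normal form has invariant factors (1,1,1,1,1,1,1,1,1,1,1,1).

The boundary map ∂_2: C_2 → C_1 sends each 2-simplex [p,q,r] to [q,r] − [p,r] + [p,q]. For instance
  ∂ghk = hk − gk + gh,
  ∂egh = gh − eh + eg.
The resulting 21×6 matrix has rank 5, and its Smith normal form has invariant factors (1,1,1,1,1).

Reading off H_k = ker ∂_k / im ∂_{k+1}:

  H_0: rank C_0 − rank ∂_1 = 14 − 12 = 2, and the invariant factors of ∂_1 are all 1, so H_0 ≅ Z^2.
  H_1: rank ker ∂_1 − rank ∂_2 = (21 − 12) − 5 = 4, and the invariant factors of ∂_2 are all 1, so H_1 ≅ Z^4.
  H_2: rank ker ∂_2 − rank ∂_3 = (6 − 5) − 0 = 1, and there is no ∂_3, so H_2 ≅ Z.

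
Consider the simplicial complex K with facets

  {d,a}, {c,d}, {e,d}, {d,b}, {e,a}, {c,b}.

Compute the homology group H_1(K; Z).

H_1 = Z^2.

Order the vertices as a < b < c < d < e. Listing each simplex with vertices in this order, K has dimension 1 with simplices:

  0-simplices (5): a, b, c, d, e
  1-simplices (6): ad, ae, bc, bd, cd, de

Hence C_0 ≅ Z^5, C_1 ≅ Z^6.

The boundary map ∂_1: C_1 → C_0 sends each edge [p,q] (with p < q) to q − p. For instance
  ∂de = e − d.
This gives a 5×6 integer matrix of rank 4; reducing to Smith normal form yields diagonal entries (1,1,1,1).

Computing H_k = (kernel of ∂_k) / (image of ∂_{k+1}):

  H_1: rank ker ∂_1 − rank ∂_2 = (6 − 4) − 0 = 2, and there is no ∂_2, so H_1 ≅ Z^2.

(K is a triangulation of a wedge of 2 circles.)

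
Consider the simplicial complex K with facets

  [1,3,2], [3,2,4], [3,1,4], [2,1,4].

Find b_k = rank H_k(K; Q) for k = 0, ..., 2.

b_0 = 1, b_1 = 0, b_2 = 1.

K has 4 vertices, 6 edges, 4 triangles.
rank ∂_0 = 0, rank ∂_1 = 3 ⇒ b_0 = 4 − 0 − 3 = 1; all invariant factors of ∂_1 are 1 so no torsion. So H_0 = Z.
rank ∂_1 = 3, rank ∂_2 = 3 ⇒ b_1 = 6 − 3 − 3 = 0; all invariant factors of ∂_2 are 1 so no torsion. So H_1 = 0.
rank ∂_2 = 3, rank ∂_3 = 0 ⇒ b_2 = 4 − 3 − 0 = 1. So H_2 = Z.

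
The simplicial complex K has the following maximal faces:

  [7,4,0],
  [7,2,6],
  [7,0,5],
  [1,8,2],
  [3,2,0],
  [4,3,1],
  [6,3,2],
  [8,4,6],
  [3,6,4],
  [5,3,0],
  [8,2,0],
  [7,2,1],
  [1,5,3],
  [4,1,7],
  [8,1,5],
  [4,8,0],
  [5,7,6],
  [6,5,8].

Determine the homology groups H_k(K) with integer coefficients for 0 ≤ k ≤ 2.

Take the total order 0 < 1 < 2 < 3 < 4 < 5 < 6 < 7 < 8 on the vertex set. Then K (dimension 2) consists of the simplices:

  0-simplices (9): [0], [1], [2], [3], [4], [5], [6], [7], [8]
  1-simplices (27): (27 of them)
  2-simplices (18): [0,2,3], [0,2,8], [0,3,5], [0,4,7], [0,4,8], [0,5,7], [1,2,7], [1,2,8], [1,3,4], [1,3,5], [1,4,7], [1,5,8], [2,3,6], [2,6,7], [3,4,6], [4,6,8], [5,6,7], [5,6,8]

Hence C_0 ≅ Z^9, C_1 ≅ Z^27, C_2 ≅ Z^18.

Boundary ∂_1: C_1 → C_0 is given by ∂[p,q] = [q] − [p].
This gives a 9×27 integer matrix of rank 8; reducing to Smith normal form yields diagonal entries (1,1,1,1,1,1,1,1).

The boundary map ∂_2: C_2 → C_1 maps a triangle to the signed sum of its edges. For instance
  ∂[5,6,8] = [6,8] − [5,8] + [5,6],
  ∂[3,4,6] = [4,6] − [3,6] + [3,4].
As a 27×18 matrix over Z this has rank 17, with invariant factors (1,1,1,1,1,1,1,1,1,1,1,1,1,1,1,1,1).

Now H_k = ker ∂_k / im ∂_{k+1}, so:

  H_0: rank C_0 − rank ∂_1 = 9 − 8 = 1, and the invariant factors of ∂_1 are all 1, so H_0 ≅ Z.
  H_1: rank ker ∂_1 − rank ∂_2 = (27 − 8) − 17 = 2, and the invariant factors of ∂_2 are all 1, so H_1 ≅ Z^2.
  H_2: rank ker ∂_2 − rank ∂_3 = (18 − 17) − 0 = 1, and there is no ∂_3, so H_2 ≅ Z.

(K is a triangulation of the torus T^2.)

H_0 ≅ Z,  H_1 ≅ Z^2,  H_2 ≅ Z.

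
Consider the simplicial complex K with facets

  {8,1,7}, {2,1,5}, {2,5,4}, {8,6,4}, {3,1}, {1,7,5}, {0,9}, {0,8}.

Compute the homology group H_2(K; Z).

Order the vertices as 0 < 1 < 2 < 3 < 4 < 5 < 6 < 7 < 8 < 9. Listing each simplex with vertices in this order, K has dimension 2 with simplices:

  0-simplices (10): [0], [1], [2], [3], [4], [5], [6], [7], [8], [9]
  1-simplices (15): [0,8], [0,9], [1,2], [1,3], [1,5], [1,7], [1,8], [2,4], [2,5], [4,5], [4,6], [4,8], [5,7], [6,8], [7,8]
  2-simplices (5): [1,2,5], [1,5,7], [1,7,8], [2,4,5], [4,6,8]

so the chain groups are C_0 ≅ Z^10, C_1 ≅ Z^15, C_2 ≅ Z^5.

The boundary map ∂_1: C_1 → C_0 maps an edge to its endpoints' difference, ∂[p,q] = q − p. For instance
  ∂[4,5] = [5] − [4].
This gives a 10×15 integer matrix of rank 9; reducing to Smith normal form yields diagonal entries (1,1,1,1,1,1,1,1,1).

∂_2: C_2 → C_1 maps a triangle to the signed sum of its edges. For instance
  ∂[1,2,5] = [2,5] − [1,5] + [1,2],
  ∂[4,6,8] = [6,8] − [4,8] + [4,6].
The resulting 15×5 matrix has rank 5, and its Smith normal form has invariant factors (1,1,1,1,1).

Now H_k = ker ∂_k / im ∂_{k+1}, so:

  H_2: rank ker ∂_2 − rank ∂_3 = (5 − 5) − 0 = 0, and there is no ∂_3, so H_2 ≅ 0.

H_2 ≅ 0.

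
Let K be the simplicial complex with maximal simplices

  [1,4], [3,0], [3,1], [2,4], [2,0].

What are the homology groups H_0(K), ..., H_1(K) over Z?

H_0 = Z,  H_1 = Z.

We work with the vertex ordering 0 < 1 < 2 < 3 < 4. The simplices of K, each written with vertices in increasing order, are:

  0-simplices (5): [0], [1], [2], [3], [4]
  1-simplices (5): [0,2], [0,3], [1,3], [1,4], [2,4]

Hence C_0 ≅ Z^5, C_1 ≅ Z^5.

Boundary ∂_1: C_1 → C_0 sends each edge [p,q] (with p < q) to q − p.
As a 5×5 matrix over Z this has rank 4, with invariant factors (1,1,1,1).

Now H_k = ker ∂_k / im ∂_{k+1}, so:

  H_0: rank C_0 − rank ∂_1 = 5 − 4 = 1, and the invariant factors of ∂_1 are all 1, so H_0 ≅ Z.
  H_1: rank ker ∂_1 − rank ∂_2 = (5 − 4) − 0 = 1, and there is no ∂_2, so H_1 ≅ Z.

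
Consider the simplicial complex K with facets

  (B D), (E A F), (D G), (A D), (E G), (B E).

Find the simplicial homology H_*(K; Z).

K has 6 vertices, 8 edges, 1 triangle.
rank ∂_0 = 0, rank ∂_1 = 5 ⇒ b_0 = 6 − 0 − 5 = 1; all invariant factors of ∂_1 are 1 so no torsion. So H_0 = Z.
rank ∂_1 = 5, rank ∂_2 = 1 ⇒ b_1 = 8 − 5 − 1 = 2; all invariant factors of ∂_2 are 1 so no torsion. So H_1 = Z^2.
rank ∂_2 = 1, rank ∂_3 = 0 ⇒ b_2 = 1 − 1 − 0 = 0. So H_2 = 0.

H_0 ≅ Z,  H_1 ≅ Z^2,  H_2 = 0.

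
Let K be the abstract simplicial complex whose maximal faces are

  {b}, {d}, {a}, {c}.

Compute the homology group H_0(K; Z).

Order the vertices as a < b < c < d. Listing each simplex with vertices in this order, K has dimension 0 with simplices:

  0-simplices (4): a, b, c, d

giving chain groups C_0 ≅ Z^4.

Now H_k = ker ∂_k / im ∂_{k+1}, so:

  H_0: rank C_0 − rank ∂_1 = 4 − 0 = 4, and there is no ∂_1, so H_0 ≅ Z^4.

H_0 ≅ Z^4.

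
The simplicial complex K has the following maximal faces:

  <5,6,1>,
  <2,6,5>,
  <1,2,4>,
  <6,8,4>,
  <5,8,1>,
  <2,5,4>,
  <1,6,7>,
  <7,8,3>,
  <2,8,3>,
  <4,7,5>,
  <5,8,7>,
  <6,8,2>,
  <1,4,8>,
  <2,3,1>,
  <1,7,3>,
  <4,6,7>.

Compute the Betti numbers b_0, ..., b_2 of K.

Fix the vertex order 1 < 2 < 3 < 4 < 5 < 6 < 7 < 8 and write every simplex with vertices in increasing order. Then dim K = 2 and the simplices of K are:

  0-simplices (8): [1], [2], [3], [4], [5], [6], [7], [8]
  1-simplices (24): (24 of them)
  2-simplices (16): [1,2,3], [1,2,4], [1,3,7], [1,4,8], [1,5,6], [1,5,8], [1,6,7], [2,3,8], [2,4,5], [2,5,6], [2,6,8], [3,7,8], [4,5,7], [4,6,7], [4,6,8], [5,7,8]

Hence C_0 ≅ Z^8, C_1 ≅ Z^24, C_2 ≅ Z^16.

∂_1: C_1 → C_0 maps an edge to its endpoints' difference, ∂[p,q] = q − p. For instance
  ∂[3,8] = [8] − [3].
As a 8×24 matrix over Z this has rank 7, with invariant factors (1,1,1,1,1,1,1).

The boundary map ∂_2: C_2 → C_1 acts by ∂[p,q,r] = [q,r] − [p,r] + [p,q]. For instance
  ∂[1,3,7] = [3,7] − [1,7] + [1,3],
  ∂[1,5,8] = [5,8] − [1,8] + [1,5].
This gives a 24×16 integer matrix of rank 15; reducing to Smith normal form yields diagonal entries (1,1,1,1,1,1,1,1,1,1,1,1,1,1,1).

Now H_k = ker ∂_k / im ∂_{k+1}, so:

  H_0: rank C_0 − rank ∂_1 = 8 − 7 = 1, and the invariant factors of ∂_1 are all 1, so H_0 = Z.
  H_1: rank ker ∂_1 − rank ∂_2 = (24 − 7) − 15 = 2, and the invariant factors of ∂_2 are all 1, so H_1 = Z^2.
  H_2: rank ker ∂_2 − rank ∂_3 = (16 − 15) − 0 = 1, and there is no ∂_3, so H_2 = Z.

Hence the Betti numbers are b_0 = 1, b_1 = 2, b_2 = 1.

b_0 = 1, b_1 = 2, b_2 = 1.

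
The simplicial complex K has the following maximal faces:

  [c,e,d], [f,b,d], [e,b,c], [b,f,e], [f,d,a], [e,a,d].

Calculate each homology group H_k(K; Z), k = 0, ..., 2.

Take the total order a < b < c < d < e < f on the vertex set. Then K (dimension 2) consists of the simplices:

  0-simplices (6): a, b, c, d, e, f
  1-simplices (12): ad, ae, af, bc, bd, be, bf, cd, ce, de, df, ef
  2-simplices (6): ade, adf, bce, bdf, bef, cde

so the chain groups are C_0 ≅ Z^6, C_1 ≅ Z^12, C_2 ≅ Z^6.

Boundary ∂_1: C_1 → C_0 maps an edge to its endpoints' difference, ∂[p,q] = q − p.
The 6×12 boundary matrix has rank 5 and Smith normal form diag(1,1,1,1,1).

The boundary map ∂_2: C_2 → C_1 sends each 2-simplex [p,q,r] to [q,r] − [p,r] + [p,q]. For instance
  ∂bef = ef − bf + be,
  ∂bdf = df − bf + bd.
This gives a 12×6 integer matrix of rank 6; reducing to Smith normal form yields diagonal entries (1,1,1,1,1,1).

Computing H_k = (kernel of ∂_k) / (image of ∂_{k+1}):

  H_0: rank C_0 − rank ∂_1 = 6 − 5 = 1, and the invariant factors of ∂_1 are all 1, so H_0 = Z.
  H_1: rank ker ∂_1 − rank ∂_2 = (12 − 5) − 6 = 1, and the invariant factors of ∂_2 are all 1, so H_1 = Z.
  H_2: rank ker ∂_2 − rank ∂_3 = (6 − 6) − 0 = 0, and there is no ∂_3, so H_2 = 0.

H_0 ≅ Z,  H_1 ≅ Z,  H_2 = 0.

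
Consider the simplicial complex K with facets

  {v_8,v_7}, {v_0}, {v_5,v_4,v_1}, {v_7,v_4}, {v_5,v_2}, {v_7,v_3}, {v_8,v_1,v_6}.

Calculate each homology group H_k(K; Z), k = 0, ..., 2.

Fix the vertex order v_0 < v_1 < v_2 < v_3 < v_4 < v_5 < v_6 < v_7 < v_8 and write every simplex with vertices in increasing order. Then dim K = 2 and the simplices of K are:

  0-simplices (9): [v_0], [v_1], [v_2], [v_3], [v_4], [v_5], [v_6], [v_7], [v_8]
  1-simplices (10): [v_1,v_4], [v_1,v_5], [v_1,v_6], [v_1,v_8], [v_2,v_5], [v_3,v_7], [v_4,v_5], [v_4,v_7], [v_6,v_8], [v_7,v_8]
  2-simplices (2): [v_1,v_4,v_5], [v_1,v_6,v_8]

giving chain groups C_0 ≅ Z^9, C_1 ≅ Z^10, C_2 ≅ Z^2.

Boundary ∂_1: C_1 → C_0 maps an edge to its endpoints' difference, ∂[p,q] = q − p. For instance
  ∂[v_4,v_7] = [v_7] − [v_4].
The resulting 9×10 matrix has rank 7, and its Smith normal form has invariant factors (1,1,1,1,1,1,1).

∂_2: C_2 → C_1 maps a triangle to the signed sum of its edges. For instance
  ∂[v_1,v_6,v_8] = [v_6,v_8] − [v_1,v_8] + [v_1,v_6],
  ∂[v_1,v_4,v_5] = [v_4,v_5] − [v_1,v_5] + [v_1,v_4].
This gives a 10×2 integer matrix of rank 2; reducing to Smith normal form yields diagonal entries (1,1).

Now H_k = ker ∂_k / im ∂_{k+1}, so:

  H_0: rank C_0 − rank ∂_1 = 9 − 7 = 2, and the invariant factors of ∂_1 are all 1, so H_0 ≅ Z^2.
  H_1: rank ker ∂_1 − rank ∂_2 = (10 − 7) − 2 = 1, and the invariant factors of ∂_2 are all 1, so H_1 ≅ Z.
  H_2: rank ker ∂_2 − rank ∂_3 = (2 − 2) − 0 = 0, and there is no ∂_3, so H_2 ≅ 0.

H_0 ≅ Z^2,  H_1 ≅ Z,  H_2 = 0.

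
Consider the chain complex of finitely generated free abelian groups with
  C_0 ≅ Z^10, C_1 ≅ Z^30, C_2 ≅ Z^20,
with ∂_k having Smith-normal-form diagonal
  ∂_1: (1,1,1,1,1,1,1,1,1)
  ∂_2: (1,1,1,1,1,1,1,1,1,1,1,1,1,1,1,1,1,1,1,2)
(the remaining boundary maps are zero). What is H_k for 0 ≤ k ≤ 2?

H_0 ≅ Z,  H_1 ≅ Z ⊕ Z/2Z,  H_2 = 0.

H_0: b_0 = 10 − 0 − 9 = 1; torsion from ∂_1 factors > 1: none. So H_0 ≅ Z.
H_1: b_1 = 30 − 9 − 20 = 1; torsion from ∂_2 factors > 1: [2]. So H_1 ≅ Z ⊕ Z/2Z.
H_2: b_2 = 20 − 20 − 0 = 0; torsion from ∂_3 factors > 1: none. So H_2 ≅ 0.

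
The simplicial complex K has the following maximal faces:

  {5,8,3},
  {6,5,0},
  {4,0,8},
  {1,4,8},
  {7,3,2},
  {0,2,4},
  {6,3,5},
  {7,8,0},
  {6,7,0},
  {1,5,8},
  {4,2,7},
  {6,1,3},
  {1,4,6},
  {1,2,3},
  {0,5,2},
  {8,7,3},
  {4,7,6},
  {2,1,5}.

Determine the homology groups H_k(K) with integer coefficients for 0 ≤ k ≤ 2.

H_0 ≅ Z,  H_1 ≅ Z ⊕ Z/2Z,  H_2 = 0.

Order the vertices as 0 < 1 < 2 < 3 < 4 < 5 < 6 < 7 < 8. Listing each simplex with vertices in this order, K has dimension 2 with simplices:

  0-simplices (9): [0], [1], [2], [3], [4], [5], [6], [7], [8]
  1-simplices (27): (27 of them)
  2-simplices (18): [0,2,4], [0,2,5], [0,4,8], [0,5,6], [0,6,7], [0,7,8], [1,2,3], [1,2,5], [1,3,6], [1,4,6], [1,4,8], [1,5,8], [2,3,7], [2,4,7], [3,5,6], [3,5,8], [3,7,8], [4,6,7]

so the chain groups are C_0 ≅ Z^9, C_1 ≅ Z^27, C_2 ≅ Z^18.

The boundary map ∂_1: C_1 → C_0 is given by ∂[p,q] = [q] − [p].
As a 9×27 matrix over Z this has rank 8, with invariant factors (1,1,1,1,1,1,1,1).

∂_2: C_2 → C_1 acts by ∂[p,q,r] = [q,r] − [p,r] + [p,q]. For instance
  ∂[2,3,7] = [3,7] − [2,7] + [2,3],
  ∂[1,2,3] = [2,3] − [1,3] + [1,2].
As a 27×18 matrix over Z this has rank 18, with invariant factors (1,1,1,1,1,1,1,1,1,1,1,1,1,1,1,1,1,2).

Computing H_k = (kernel of ∂_k) / (image of ∂_{k+1}):

  H_0: rank C_0 − rank ∂_1 = 9 − 8 = 1, and the invariant factors of ∂_1 are all 1, so H_0 ≅ Z.
  H_1: rank ker ∂_1 − rank ∂_2 = (27 − 8) − 18 = 1, and ∂_2 has invariant factor 2 > 1, so H_1 ≅ Z ⊕ Z/2Z.
  H_2: rank ker ∂_2 − rank ∂_3 = (18 − 18) − 0 = 0, and there is no ∂_3, so H_2 ≅ 0.

(K is a triangulation of the Klein bottle.)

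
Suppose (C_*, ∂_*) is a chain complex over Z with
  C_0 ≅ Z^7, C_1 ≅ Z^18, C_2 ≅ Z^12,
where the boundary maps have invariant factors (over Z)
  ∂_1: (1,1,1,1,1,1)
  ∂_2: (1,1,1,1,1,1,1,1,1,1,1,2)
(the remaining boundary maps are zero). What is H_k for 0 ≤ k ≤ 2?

H_0: b_0 = 7 − 0 − 6 = 1; torsion from ∂_1 factors > 1: none. So H_0 ≅ Z.
H_1: b_1 = 18 − 6 − 12 = 0; torsion from ∂_2 factors > 1: [2]. So H_1 ≅ Z/2.
H_2: b_2 = 12 − 12 − 0 = 0; torsion from ∂_3 factors > 1: none. So H_2 ≅ 0.

H_0 ≅ Z,  H_1 ≅ Z/2,  H_2 = 0.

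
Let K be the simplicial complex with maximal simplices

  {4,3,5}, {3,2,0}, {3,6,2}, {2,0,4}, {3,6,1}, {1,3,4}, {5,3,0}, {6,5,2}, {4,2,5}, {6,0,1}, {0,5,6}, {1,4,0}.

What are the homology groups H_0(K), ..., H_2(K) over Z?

H_0 = Z,  H_1 = Z/2,  H_2 = 0.

Take the total order 0 < 1 < 2 < 3 < 4 < 5 < 6 on the vertex set. Then K (dimension 2) consists of the simplices:

  0-simplices (7): [0], [1], [2], [3], [4], [5], [6]
  1-simplices (18): [0,1], [0,2], [0,3], [0,4], [0,5], [0,6], [1,3], [1,4], [1,6], [2,3], [2,4], [2,5], [2,6], [3,4], [3,5], [3,6], [4,5], [5,6]
  2-simplices (12): [0,1,4], [0,1,6], [0,2,3], [0,2,4], [0,3,5], [0,5,6], [1,3,4], [1,3,6], [2,3,6], [2,4,5], [2,5,6], [3,4,5]

Hence C_0 ≅ Z^7, C_1 ≅ Z^18, C_2 ≅ Z^12.

Boundary ∂_1: C_1 → C_0 is given by ∂[p,q] = [q] − [p].
The 7×18 boundary matrix has rank 6 and Smith normal form diag(1,1,1,1,1,1).

Boundary ∂_2: C_2 → C_1 acts by ∂[p,q,r] = [q,r] − [p,r] + [p,q]. For instance
  ∂[0,1,4] = [1,4] − [0,4] + [0,1],
  ∂[2,5,6] = [5,6] − [2,6] + [2,5].
As a 18×12 matrix over Z this has rank 12, with invariant factors (1,1,1,1,1,1,1,1,1,1,1,2).

From H_k ≅ ker(∂_k) / im(∂_{k+1}) we obtain:

  H_0: rank C_0 − rank ∂_1 = 7 − 6 = 1, and the invariant factors of ∂_1 are all 1, so H_0 ≅ Z.
  H_1: rank ker ∂_1 − rank ∂_2 = (18 − 6) − 12 = 0, and ∂_2 has invariant factor 2 > 1, so H_1 ≅ Z/2.
  H_2: rank ker ∂_2 − rank ∂_3 = (12 − 12) − 0 = 0, and there is no ∂_3, so H_2 ≅ 0.

(K is a triangulation of the real projective plane RP^2.)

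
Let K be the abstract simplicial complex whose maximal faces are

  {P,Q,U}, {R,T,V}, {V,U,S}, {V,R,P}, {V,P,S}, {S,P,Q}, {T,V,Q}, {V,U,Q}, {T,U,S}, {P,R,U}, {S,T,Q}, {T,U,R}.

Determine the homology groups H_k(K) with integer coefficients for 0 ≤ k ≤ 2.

H_0 = Z,  H_1 = Z_2,  H_2 = 0.

Order the vertices as P < Q < R < S < T < U < V. Listing each simplex with vertices in this order, K has dimension 2 with simplices:

  0-simplices (7): P, Q, R, S, T, U, V
  1-simplices (18): PQ, PR, PS, PU, PV, QS, QT, QU, QV, RT, RU, RV, ST, SU, SV, TU, TV, UV
  2-simplices (12): PQS, PQU, PRU, PRV, PSV, QST, QTV, QUV, RTU, RTV, STU, SUV

giving chain groups C_0 ≅ Z^7, C_1 ≅ Z^18, C_2 ≅ Z^12.

The boundary map ∂_1: C_1 → C_0 sends each edge [p,q] (with p < q) to q − p.
The 7×18 boundary matrix has rank 6 and Smith normal form diag(1,1,1,1,1,1).

Boundary ∂_2: C_2 → C_1 maps a triangle to the signed sum of its edges. For instance
  ∂QUV = UV − QV + QU,
  ∂PRV = RV − PV + PR.
This gives a 18×12 integer matrix of rank 12; reducing to Smith normal form yields diagonal entries (1,1,1,1,1,1,1,1,1,1,1,2).

Computing H_k = (kernel of ∂_k) / (image of ∂_{k+1}):

  H_0: rank C_0 − rank ∂_1 = 7 − 6 = 1, and the invariant factors of ∂_1 are all 1, so H_0 ≅ Z.
  H_1: rank ker ∂_1 − rank ∂_2 = (18 − 6) − 12 = 0, and ∂_2 has invariant factor 2 > 1, so H_1 ≅ Z_2.
  H_2: rank ker ∂_2 − rank ∂_3 = (12 − 12) − 0 = 0, and there is no ∂_3, so H_2 ≅ 0.

(K is a triangulation of the real projective plane RP^2.)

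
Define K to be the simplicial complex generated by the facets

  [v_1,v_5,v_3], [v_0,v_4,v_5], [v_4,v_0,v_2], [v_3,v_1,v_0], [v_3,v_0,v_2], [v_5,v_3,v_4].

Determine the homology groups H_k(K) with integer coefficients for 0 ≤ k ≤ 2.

H_0 ≅ Z,  H_1 ≅ Z,  H_2 = 0.

K has 6 vertices, 12 edges, 6 triangles.
rank ∂_0 = 0, rank ∂_1 = 5 ⇒ b_0 = 6 − 0 − 5 = 1; all invariant factors of ∂_1 are 1 so no torsion. So H_0 = Z.
rank ∂_1 = 5, rank ∂_2 = 6 ⇒ b_1 = 12 − 5 − 6 = 1; all invariant factors of ∂_2 are 1 so no torsion. So H_1 = Z.
rank ∂_2 = 6, rank ∂_3 = 0 ⇒ b_2 = 6 − 6 − 0 = 0. So H_2 = 0.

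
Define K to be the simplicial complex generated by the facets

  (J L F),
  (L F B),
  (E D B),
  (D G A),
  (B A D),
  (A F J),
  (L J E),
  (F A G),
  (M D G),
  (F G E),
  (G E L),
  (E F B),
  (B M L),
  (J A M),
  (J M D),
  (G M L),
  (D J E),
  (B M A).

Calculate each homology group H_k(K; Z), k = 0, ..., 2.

H_0 ≅ Z,  H_1 ≅ Z ⊕ Z/2,  H_2 = 0.

We work with the vertex ordering A < B < D < E < F < G < J < L < M. The simplices of K, each written with vertices in increasing order, are:

  0-simplices (9): A, B, D, E, F, G, J, L, M
  1-simplices (27): AB, AD, AF, AG, AJ, AM, BD, BE, BF, BL, BM, DE, DG, DJ, DM, EF, EG, EJ, EL, FG, FJ, FL, GL, GM, JL, JM, LM
  2-simplices (18): ABD, ABM, ADG, AFG, AFJ, AJM, BDE, BEF, BFL, BLM, DEJ, DGM, DJM, EFG, EGL, EJL, FJL, GLM

so the chain groups are C_0 ≅ Z^9, C_1 ≅ Z^27, C_2 ≅ Z^18.

∂_1: C_1 → C_0 is given by ∂[p,q] = [q] − [p]. For instance
  ∂DG = G − D.
The resulting 9×27 matrix has rank 8, and its Smith normal form has invariant factors (1,1,1,1,1,1,1,1).

Boundary ∂_2: C_2 → C_1 maps a triangle to the signed sum of its edges. For instance
  ∂AFG = FG − AG + AF,
  ∂FJL = JL − FL + FJ.
The resulting 27×18 matrix has rank 18, and its Smith normal form has invariant factors (1,1,1,1,1,1,1,1,1,1,1,1,1,1,1,1,1,2).

Computing H_k = (kernel of ∂_k) / (image of ∂_{k+1}):

  H_0: rank C_0 − rank ∂_1 = 9 − 8 = 1, and the invariant factors of ∂_1 are all 1, so H_0 ≅ Z.
  H_1: rank ker ∂_1 − rank ∂_2 = (27 − 8) − 18 = 1, and ∂_2 has invariant factor 2 > 1, so H_1 ≅ Z ⊕ Z/2.
  H_2: rank ker ∂_2 − rank ∂_3 = (18 − 18) − 0 = 0, and there is no ∂_3, so H_2 ≅ 0.

As a check, the Euler characteristic is 9 − 27 + 18 = 0, which agrees with 1 − 1 + 0 = 0.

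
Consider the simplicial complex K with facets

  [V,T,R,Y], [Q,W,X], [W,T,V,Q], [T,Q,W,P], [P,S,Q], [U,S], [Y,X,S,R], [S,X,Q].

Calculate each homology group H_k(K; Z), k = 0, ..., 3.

Take the total order P < Q < R < S < T < U < V < W < X < Y on the vertex set. Then K (dimension 3) consists of the simplices:

  0-simplices (10): P, Q, R, S, T, U, V, W, X, Y
  1-simplices (24): PQ, PS, PT, PW, QS, QT, QV, QW, QX, RS, RT, RV, RX, RY, SU, SX, SY, TV, TW, TY, VW, VY, WX, XY
  2-simplices (18): PQS, PQT, PQW, PTW, QSX, QTV, QTW, QVW, QWX, RSX, RSY, RTV, RTY, RVY, RXY, SXY, TVW, TVY
  3-simplices (4): PQTW, QTVW, RSXY, RTVY

so the chain groups are C_0 ≅ Z^10, C_1 ≅ Z^24, C_2 ≅ Z^18, C_3 ≅ Z^4.

Boundary ∂_1: C_1 → C_0 is given by ∂[p,q] = [q] − [p]. For instance
  ∂RX = X − R.
The 10×24 boundary matrix has rank 9 and Smith normal form diag(1,1,1,1,1,1,1,1,1).

∂_2: C_2 → C_1 sends each 2-simplex [p,q,r] to [q,r] − [p,r] + [p,q]. For instance
  ∂TVW = VW − TW + TV,
  ∂RTY = TY − RY + RT.
The resulting 24×18 matrix has rank 14, and its Smith normal form has invariant factors (1,1,1,1,1,1,1,1,1,1,1,1,1,1).

∂_3: C_3 → C_2 sends each 3-simplex σ to the alternating sum Σ_i (−1)^i (σ with its i-th vertex removed). For instance
  ∂RTVY = TVY − RVY + RTY − RTV,
  ∂PQTW = QTW − PTW + PQW − PQT.
This gives a 18×4 integer matrix of rank 4; reducing to Smith normal form yields diagonal entries (1,1,1,1).

Computing H_k = (kernel of ∂_k) / (image of ∂_{k+1}):

  H_0: rank C_0 − rank ∂_1 = 10 − 9 = 1, and the invariant factors of ∂_1 are all 1, so H_0 ≅ Z.
  H_1: rank ker ∂_1 − rank ∂_2 = (24 − 9) − 14 = 1, and the invariant factors of ∂_2 are all 1, so H_1 ≅ Z.
  H_2: rank ker ∂_2 − rank ∂_3 = (18 − 14) − 4 = 0, and the invariant factors of ∂_3 are all 1, so H_2 ≅ 0.
  H_3: rank ker ∂_3 − rank ∂_4 = (4 − 4) − 0 = 0, and there is no ∂_4, so H_3 ≅ 0.

H_0 ≅ Z,  H_1 ≅ Z,  H_2 = 0,  H_3 = 0.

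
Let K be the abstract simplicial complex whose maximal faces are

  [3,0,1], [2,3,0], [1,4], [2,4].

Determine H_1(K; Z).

Order the vertices as 0 < 1 < 2 < 3 < 4. Listing each simplex with vertices in this order, K has dimension 2 with simplices:

  0-simplices (5): [0], [1], [2], [3], [4]
  1-simplices (7): [0,1], [0,2], [0,3], [1,3], [1,4], [2,3], [2,4]
  2-simplices (2): [0,1,3], [0,2,3]

giving chain groups C_0 ≅ Z^5, C_1 ≅ Z^7, C_2 ≅ Z^2.

Boundary ∂_1: C_1 → C_0 is given by ∂[p,q] = [q] − [p].
As a 5×7 matrix over Z this has rank 4, with invariant factors (1,1,1,1).

The boundary map ∂_2: C_2 → C_1 acts by ∂[p,q,r] = [q,r] − [p,r] + [p,q]. For instance
  ∂[0,1,3] = [1,3] − [0,3] + [0,1],
  ∂[0,2,3] = [2,3] − [0,3] + [0,2].
As a 7×2 matrix over Z this has rank 2, with invariant factors (1,1).

Now H_k = ker ∂_k / im ∂_{k+1}, so:

  H_1: rank ker ∂_1 − rank ∂_2 = (7 − 4) − 2 = 1, and the invariant factors of ∂_2 are all 1, so H_1 = Z.

H_1 ≅ Z.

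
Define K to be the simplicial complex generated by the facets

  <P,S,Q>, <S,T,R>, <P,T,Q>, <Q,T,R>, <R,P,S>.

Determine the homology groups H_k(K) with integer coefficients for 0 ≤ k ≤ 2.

Fix the vertex order P < Q < R < S < T and write every simplex with vertices in increasing order. Then dim K = 2 and the simplices of K are:

  0-simplices (5): P, Q, R, S, T
  1-simplices (10): PQ, PR, PS, PT, QR, QS, QT, RS, RT, ST
  2-simplices (5): PQS, PQT, PRS, QRT, RST

Hence C_0 ≅ Z^5, C_1 ≅ Z^10, C_2 ≅ Z^5.

∂_1: C_1 → C_0 is given by ∂[p,q] = [q] − [p]. For instance
  ∂QS = S − Q.
The 5×10 boundary matrix has rank 4 and Smith normal form diag(1,1,1,1).

Boundary ∂_2: C_2 → C_1 acts by ∂[p,q,r] = [q,r] − [p,r] + [p,q]. For instance
  ∂PQS = QS − PS + PQ,
  ∂PQT = QT − PT + PQ.
This gives a 10×5 integer matrix of rank 5; reducing to Smith normal form yields diagonal entries (1,1,1,1,1).

Computing H_k = (kernel of ∂_k) / (image of ∂_{k+1}):

  H_0: rank C_0 − rank ∂_1 = 5 − 4 = 1, and the invariant factors of ∂_1 are all 1, so H_0 ≅ Z.
  H_1: rank ker ∂_1 − rank ∂_2 = (10 − 4) − 5 = 1, and the invariant factors of ∂_2 are all 1, so H_1 ≅ Z.
  H_2: rank ker ∂_2 − rank ∂_3 = (5 − 5) − 0 = 0, and there is no ∂_3, so H_2 ≅ 0.

H_0 ≅ Z,  H_1 ≅ Z,  H_2 = 0.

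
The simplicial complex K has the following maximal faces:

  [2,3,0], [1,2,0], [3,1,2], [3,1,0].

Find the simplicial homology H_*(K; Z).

H_0 ≅ Z,  H_1 = 0,  H_2 ≅ Z.

Fix the vertex order 0 < 1 < 2 < 3 and write every simplex with vertices in increasing order. Then dim K = 2 and the simplices of K are:

  0-simplices (4): [0], [1], [2], [3]
  1-simplices (6): [0,1], [0,2], [0,3], [1,2], [1,3], [2,3]
  2-simplices (4): [0,1,2], [0,1,3], [0,2,3], [1,2,3]

giving chain groups C_0 ≅ Z^4, C_1 ≅ Z^6, C_2 ≅ Z^4.

The boundary map ∂_1: C_1 → C_0 maps an edge to its endpoints' difference, ∂[p,q] = q − p.
This gives a 4×6 integer matrix of rank 3; reducing to Smith normal form yields diagonal entries (1,1,1).

Boundary ∂_2: C_2 → C_1 acts by ∂[p,q,r] = [q,r] − [p,r] + [p,q]. For instance
  ∂[0,2,3] = [2,3] − [0,3] + [0,2],
  ∂[0,1,3] = [1,3] − [0,3] + [0,1].
The 6×4 boundary matrix has rank 3 and Smith normal form diag(1,1,1).

From H_k ≅ ker(∂_k) / im(∂_{k+1}) we obtain:

  H_0: rank C_0 − rank ∂_1 = 4 − 3 = 1, and the invariant factors of ∂_1 are all 1, so H_0 = Z.
  H_1: rank ker ∂_1 − rank ∂_2 = (6 − 3) − 3 = 0, and the invariant factors of ∂_2 are all 1, so H_1 = 0.
  H_2: rank ker ∂_2 − rank ∂_3 = (4 − 3) − 0 = 1, and there is no ∂_3, so H_2 = Z.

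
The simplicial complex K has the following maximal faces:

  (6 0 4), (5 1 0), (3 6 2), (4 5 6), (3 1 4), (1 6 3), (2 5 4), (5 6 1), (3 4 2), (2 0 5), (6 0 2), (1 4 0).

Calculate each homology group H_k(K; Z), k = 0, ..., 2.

Order the vertices as 0 < 1 < 2 < 3 < 4 < 5 < 6. Listing each simplex with vertices in this order, K has dimension 2 with simplices:

  0-simplices (7): [0], [1], [2], [3], [4], [5], [6]
  1-simplices (18): [0,1], [0,2], [0,4], [0,5], [0,6], [1,3], [1,4], [1,5], [1,6], [2,3], [2,4], [2,5], [2,6], [3,4], [3,6], [4,5], [4,6], [5,6]
  2-simplices (12): [0,1,4], [0,1,5], [0,2,5], [0,2,6], [0,4,6], [1,3,4], [1,3,6], [1,5,6], [2,3,4], [2,3,6], [2,4,5], [4,5,6]

Hence C_0 ≅ Z^7, C_1 ≅ Z^18, C_2 ≅ Z^12.

The boundary map ∂_1: C_1 → C_0 maps an edge to its endpoints' difference, ∂[p,q] = q − p. For instance
  ∂[0,6] = [6] − [0].
The resulting 7×18 matrix has rank 6, and its Smith normal form has invariant factors (1,1,1,1,1,1).

∂_2: C_2 → C_1 maps a triangle to the signed sum of its edges. For instance
  ∂[1,5,6] = [5,6] − [1,6] + [1,5],
  ∂[0,1,5] = [1,5] − [0,5] + [0,1].
This gives a 18×12 integer matrix of rank 12; reducing to Smith normal form yields diagonal entries (1,1,1,1,1,1,1,1,1,1,1,2).

Computing H_k = (kernel of ∂_k) / (image of ∂_{k+1}):

  H_0: rank C_0 − rank ∂_1 = 7 − 6 = 1, and the invariant factors of ∂_1 are all 1, so H_0 = Z.
  H_1: rank ker ∂_1 − rank ∂_2 = (18 − 6) − 12 = 0, and ∂_2 has invariant factor 2 > 1, so H_1 = Z_2.
  H_2: rank ker ∂_2 − rank ∂_3 = (12 − 12) − 0 = 0, and there is no ∂_3, so H_2 = 0.

As a check, the Euler characteristic is 7 − 18 + 12 = 1, which agrees with 1 − 0 + 0 = 1.

H_0 = Z,  H_1 = Z_2,  H_2 = 0.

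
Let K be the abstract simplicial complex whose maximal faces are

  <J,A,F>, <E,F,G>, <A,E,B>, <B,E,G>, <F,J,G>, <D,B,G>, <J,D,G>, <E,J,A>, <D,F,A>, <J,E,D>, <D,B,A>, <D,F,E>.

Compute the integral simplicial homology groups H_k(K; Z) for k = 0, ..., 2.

H_0 = Z,  H_1 = Z/2Z,  H_2 = 0.

Order the vertices as A < B < D < E < F < G < J. Listing each simplex with vertices in this order, K has dimension 2 with simplices:

  0-simplices (7): A, B, D, E, F, G, J
  1-simplices (18): AB, AD, AE, AF, AJ, BD, BE, BG, DE, DF, DG, DJ, EF, EG, EJ, FG, FJ, GJ
  2-simplices (12): ABD, ABE, ADF, AEJ, AFJ, BDG, BEG, DEF, DEJ, DGJ, EFG, FGJ

Hence C_0 ≅ Z^7, C_1 ≅ Z^18, C_2 ≅ Z^12.

The boundary map ∂_1: C_1 → C_0 maps an edge to its endpoints' difference, ∂[p,q] = q − p. For instance
  ∂AJ = J − A.
The 7×18 boundary matrix has rank 6 and Smith normal form diag(1,1,1,1,1,1).

Boundary ∂_2: C_2 → C_1 sends each 2-simplex [p,q,r] to [q,r] − [p,r] + [p,q]. For instance
  ∂DEJ = EJ − DJ + DE,
  ∂ADF = DF − AF + AD.
This gives a 18×12 integer matrix of rank 12; reducing to Smith normal form yields diagonal entries (1,1,1,1,1,1,1,1,1,1,1,2).

Computing H_k = (kernel of ∂_k) / (image of ∂_{k+1}):

  H_0: rank C_0 − rank ∂_1 = 7 − 6 = 1, and the invariant factors of ∂_1 are all 1, so H_0 ≅ Z.
  H_1: rank ker ∂_1 − rank ∂_2 = (18 − 6) − 12 = 0, and ∂_2 has invariant factor 2 > 1, so H_1 ≅ Z/2Z.
  H_2: rank ker ∂_2 − rank ∂_3 = (12 − 12) − 0 = 0, and there is no ∂_3, so H_2 ≅ 0.

As a check, the Euler characteristic is 7 − 18 + 12 = 1, which agrees with 1 − 0 + 0 = 1.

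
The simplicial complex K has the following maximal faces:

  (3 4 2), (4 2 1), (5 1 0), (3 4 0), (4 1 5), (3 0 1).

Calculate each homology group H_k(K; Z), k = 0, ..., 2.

H_0 ≅ Z,  H_1 ≅ Z,  H_2 = 0.

Order the vertices as 0 < 1 < 2 < 3 < 4 < 5. Listing each simplex with vertices in this order, K has dimension 2 with simplices:

  0-simplices (6): [0], [1], [2], [3], [4], [5]
  1-simplices (12): [0,1], [0,3], [0,4], [0,5], [1,2], [1,3], [1,4], [1,5], [2,3], [2,4], [3,4], [4,5]
  2-simplices (6): [0,1,3], [0,1,5], [0,3,4], [1,2,4], [1,4,5], [2,3,4]

Hence C_0 ≅ Z^6, C_1 ≅ Z^12, C_2 ≅ Z^6.

∂_1: C_1 → C_0 is given by ∂[p,q] = [q] − [p].
The 6×12 boundary matrix has rank 5 and Smith normal form diag(1,1,1,1,1).

∂_2: C_2 → C_1 sends each 2-simplex [p,q,r] to [q,r] − [p,r] + [p,q]. For instance
  ∂[0,3,4] = [3,4] − [0,4] + [0,3],
  ∂[1,2,4] = [2,4] − [1,4] + [1,2].
This gives a 12×6 integer matrix of rank 6; reducing to Smith normal form yields diagonal entries (1,1,1,1,1,1).

Computing H_k = (kernel of ∂_k) / (image of ∂_{k+1}):

  H_0: rank C_0 − rank ∂_1 = 6 − 5 = 1, and the invariant factors of ∂_1 are all 1, so H_0 = Z.
  H_1: rank ker ∂_1 − rank ∂_2 = (12 − 5) − 6 = 1, and the invariant factors of ∂_2 are all 1, so H_1 = Z.
  H_2: rank ker ∂_2 − rank ∂_3 = (6 − 6) − 0 = 0, and there is no ∂_3, so H_2 = 0.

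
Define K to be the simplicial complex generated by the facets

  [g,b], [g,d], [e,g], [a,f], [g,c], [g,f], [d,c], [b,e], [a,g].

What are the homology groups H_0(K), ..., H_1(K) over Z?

Fix the vertex order a < b < c < d < e < f < g and write every simplex with vertices in increasing order. Then dim K = 1 and the simplices of K are:

  0-simplices (7): a, b, c, d, e, f, g
  1-simplices (9): af, ag, be, bg, cd, cg, dg, eg, fg

giving chain groups C_0 ≅ Z^7, C_1 ≅ Z^9.

∂_1: C_1 → C_0 sends each edge [p,q] (with p < q) to q − p. For instance
  ∂fg = g − f.
This gives a 7×9 integer matrix of rank 6; reducing to Smith normal form yields diagonal entries (1,1,1,1,1,1).

Reading off H_k = ker ∂_k / im ∂_{k+1}:

  H_0: rank C_0 − rank ∂_1 = 7 − 6 = 1, and the invariant factors of ∂_1 are all 1, so H_0 ≅ Z.
  H_1: rank ker ∂_1 − rank ∂_2 = (9 − 6) − 0 = 3, and there is no ∂_2, so H_1 ≅ Z^3.

H_0 ≅ Z,  H_1 ≅ Z^3.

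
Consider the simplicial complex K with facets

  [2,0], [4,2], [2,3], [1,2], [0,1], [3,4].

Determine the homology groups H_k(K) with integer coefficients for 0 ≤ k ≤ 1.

H_0 = Z,  H_1 = Z^2.

Take the total order 0 < 1 < 2 < 3 < 4 on the vertex set. Then K (dimension 1) consists of the simplices:

  0-simplices (5): [0], [1], [2], [3], [4]
  1-simplices (6): [0,1], [0,2], [1,2], [2,3], [2,4], [3,4]

giving chain groups C_0 ≅ Z^5, C_1 ≅ Z^6.

Boundary ∂_1: C_1 → C_0 maps an edge to its endpoints' difference, ∂[p,q] = q − p.
The 5×6 boundary matrix has rank 4 and Smith normal form diag(1,1,1,1).

Now H_k = ker ∂_k / im ∂_{k+1}, so:

  H_0: rank C_0 − rank ∂_1 = 5 − 4 = 1, and the invariant factors of ∂_1 are all 1, so H_0 ≅ Z.
  H_1: rank ker ∂_1 − rank ∂_2 = (6 − 4) − 0 = 2, and there is no ∂_2, so H_1 ≅ Z^2.

As a check, the Euler characteristic is 5 − 6 = -1, which agrees with 1 − 2 = -1.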